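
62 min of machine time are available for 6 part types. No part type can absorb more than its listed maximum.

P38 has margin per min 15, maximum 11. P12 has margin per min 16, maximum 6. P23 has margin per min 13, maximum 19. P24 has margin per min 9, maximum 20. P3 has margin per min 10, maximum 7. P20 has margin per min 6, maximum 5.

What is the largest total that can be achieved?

Order the part types by margin per min: P12 16 > P38 15 > P23 13 > P3 10 > P24 9 > P20 6.
P12: +6 to 6 (cap) → 56 left.
P38: +11 to 11 (cap) → 45 left.
Give P23 19 to hit its cap of 19 → 26 left.
P3 takes 7 to reach its cap of 7 → 19 left.
P24: +19 (room for 20) → 19. Pool exhausted.
Total = 15×11 + 16×6 + 13×19 + 9×19 + 10×7 = 749.

749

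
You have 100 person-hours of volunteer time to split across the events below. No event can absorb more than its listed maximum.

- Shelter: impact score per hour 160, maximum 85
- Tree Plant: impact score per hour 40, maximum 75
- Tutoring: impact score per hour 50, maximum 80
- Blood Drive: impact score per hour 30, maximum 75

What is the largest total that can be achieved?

14350

Rank by impact score per hour: Shelter 160 > Tutoring 50 > Tree Plant 40 > Blood Drive 30.
Shelter takes 85 to reach its cap of 85 ; 15 left.
Only 15 left; Tutoring takes them to reach 15.
Total = 160×85 + 50×15 = 14350.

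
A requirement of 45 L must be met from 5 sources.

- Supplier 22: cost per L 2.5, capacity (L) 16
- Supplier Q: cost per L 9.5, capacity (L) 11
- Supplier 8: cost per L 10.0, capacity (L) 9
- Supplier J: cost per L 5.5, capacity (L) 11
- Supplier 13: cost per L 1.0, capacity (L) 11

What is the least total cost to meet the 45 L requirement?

Fill from the cheapest source first.
Supplier 13 (1.0): use full 11 → 34 L to go.
Supplier 22 (2.5): use full 16 → 18 L to go.
Supplier J (5.5): use full 11 → 7 L to go.
Take 7 from Supplier Q at 9.5 to finish.
Supplier 8: unused.
Cost = 11×1.0 + 16×2.5 + 11×5.5 + 7×9.5 = 178.

178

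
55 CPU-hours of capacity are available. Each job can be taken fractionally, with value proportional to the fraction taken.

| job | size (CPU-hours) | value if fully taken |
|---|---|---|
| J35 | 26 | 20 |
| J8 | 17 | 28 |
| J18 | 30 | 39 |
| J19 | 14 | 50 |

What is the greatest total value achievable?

Sort by value density: J19 50/14≈3.57, J8 28/17≈1.65, J18 39/30≈1.3, J35 20/26≈0.769.
All 14 CPU-hours of J19 fit (value 50) → 41 remain.
J8: take in full, 17 CPU-hours for value 28 → 24 left.
Only 24 CPU-hours remain; take 24/30 of J18 for value 39×24/30 = 31.2.
Total value = 109.2.

109.2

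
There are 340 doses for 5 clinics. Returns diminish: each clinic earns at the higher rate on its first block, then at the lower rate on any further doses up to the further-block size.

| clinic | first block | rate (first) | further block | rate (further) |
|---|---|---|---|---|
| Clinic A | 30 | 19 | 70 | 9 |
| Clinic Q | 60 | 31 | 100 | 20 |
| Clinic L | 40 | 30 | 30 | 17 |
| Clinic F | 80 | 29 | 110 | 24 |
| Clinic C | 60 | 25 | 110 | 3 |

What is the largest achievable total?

Treat each block as its own option and order by rate: Clinic Q/T1 31 > Clinic L/T1 30 > Clinic F/T1 29 > Clinic C/T1 25 > Clinic F/T2 24 > Clinic Q/T2 20 > Clinic A/T1 19 > Clinic L/T2 17 > Clinic A/T2 9 > Clinic C/T2 3.
Clinic Q/T1 (31): +60 ; 280 left.
Clinic L/T1 (30): +40 ; 240 left.
Fill Clinic F T1 block (80 at 29) ; 160 left.
Fill Clinic C T1 block (60 at 25) ; 100 left.
Clinic F T2 at 24: only 100 left, fill 100.
Total = 31×60 + 30×40 + 29×80 + 25×60 + 24×100 = 9280.

9280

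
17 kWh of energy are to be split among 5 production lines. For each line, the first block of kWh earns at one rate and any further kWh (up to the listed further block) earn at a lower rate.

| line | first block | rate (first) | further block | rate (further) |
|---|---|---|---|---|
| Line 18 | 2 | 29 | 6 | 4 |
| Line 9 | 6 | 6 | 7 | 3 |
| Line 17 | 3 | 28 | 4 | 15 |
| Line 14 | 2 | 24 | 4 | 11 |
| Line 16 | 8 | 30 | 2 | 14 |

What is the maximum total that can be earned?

Treat each block as its own option and order by rate: Line 16/first 30 > Line 18/first 29 > Line 17/first 28 > Line 14/first 24 > Line 17/second 15 > Line 16/second 14 > Line 14/second 11 > Line 9/first 6 > Line 18/second 4 > Line 9/second 3.
Line 16/first (30): +8 ; 9 left.
Line 18/first (29): +2 ; 7 left.
Line 17/first (28): +3 ; 4 left.
Fill Line 14 first block (2 at 24) ; 2 left.
Line 17/second: +2 of 4 at 15; pool empty.
Total = 30×8 + 29×2 + 28×3 + 24×2 + 15×2 = 460.

460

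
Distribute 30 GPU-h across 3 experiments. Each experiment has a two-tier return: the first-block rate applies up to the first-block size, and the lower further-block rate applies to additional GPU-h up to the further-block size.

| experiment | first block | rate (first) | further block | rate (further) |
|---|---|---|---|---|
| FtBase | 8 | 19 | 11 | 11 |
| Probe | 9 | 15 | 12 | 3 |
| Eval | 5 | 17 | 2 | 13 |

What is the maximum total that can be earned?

464

Rank every tier by rate: FtBase/tier1 19 > Eval/tier1 17 > Probe/tier1 15 > Eval/tier2 13 > FtBase/tier2 11 > Probe/tier2 3.
FtBase/tier1 (19): +8 → 22 left.
Fill Eval tier1 block (5 at 17) → 17 left.
Probe/tier1 (15): +9 → 8 left.
Fill Eval tier2 block (2 at 13) → 6 left.
FtBase/tier2: +6 of 11 at 11; pool empty.
Total = 19×8 + 17×5 + 15×9 + 13×2 + 11×6 = 464.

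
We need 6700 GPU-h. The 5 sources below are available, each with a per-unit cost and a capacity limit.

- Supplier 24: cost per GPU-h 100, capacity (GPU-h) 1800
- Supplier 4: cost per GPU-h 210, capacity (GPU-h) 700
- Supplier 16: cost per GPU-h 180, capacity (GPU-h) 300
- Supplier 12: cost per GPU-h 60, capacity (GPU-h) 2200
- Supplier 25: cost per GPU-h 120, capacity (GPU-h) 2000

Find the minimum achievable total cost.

690000

Use sources in increasing cost order.
Supplier 12 (60): use full 2200 ; 4500 GPU-h to go.
Supplier 24 (100): use full 1800 ; 2700 GPU-h to go.
Take 2000 from Supplier 25 at 120 ; need 700 more.
Supplier 16 at 180: take all 300 GPU-h ; 400 still needed.
Supplier 4 (210): take the remaining 400 ; done.
Cost = 2200×60 + 1800×100 + 2000×120 + 300×180 + 400×210 = 690000.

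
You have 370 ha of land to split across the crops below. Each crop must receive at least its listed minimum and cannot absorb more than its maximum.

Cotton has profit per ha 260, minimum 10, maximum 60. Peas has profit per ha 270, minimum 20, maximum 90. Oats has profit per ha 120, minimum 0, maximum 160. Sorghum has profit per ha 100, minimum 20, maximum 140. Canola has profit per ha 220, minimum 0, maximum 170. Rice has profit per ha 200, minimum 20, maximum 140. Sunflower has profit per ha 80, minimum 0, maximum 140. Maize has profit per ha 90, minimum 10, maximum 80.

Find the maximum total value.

84200

Meeting every minimum uses 10+20+0+20+0+20+0+10 = 80 ha, leaving 290.
Order the crops by profit per ha: Peas 270 > Cotton 260 > Canola 220 > Rice 200 > Oats 120 > Sorghum 100 > Maize 90 > Sunflower 80.
Peas: +70 to 90 (cap) ; 220 left.
Give Cotton 50 more to hit its cap of 60 ; 170 left.
Canola: +170 to 170 (cap) ; 0 left.
Total = 260×60 + 270×90 + 100×20 + 220×170 + 200×20 + 90×10 = 84200.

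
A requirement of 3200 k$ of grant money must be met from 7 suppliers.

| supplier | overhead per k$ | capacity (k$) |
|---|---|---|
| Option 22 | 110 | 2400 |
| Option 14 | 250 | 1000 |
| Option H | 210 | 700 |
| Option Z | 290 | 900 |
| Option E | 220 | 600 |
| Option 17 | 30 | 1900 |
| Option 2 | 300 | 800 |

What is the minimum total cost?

Cheapest first:
Option 17 at 30: take all 1900 k$ — 1300 still needed.
Take 1300 from Option 22 at 110 to finish.
Option H, Option E, Option 14, Option Z, Option 2: unused.
Cost = 1900×30 + 1300×110 = 200000.

200000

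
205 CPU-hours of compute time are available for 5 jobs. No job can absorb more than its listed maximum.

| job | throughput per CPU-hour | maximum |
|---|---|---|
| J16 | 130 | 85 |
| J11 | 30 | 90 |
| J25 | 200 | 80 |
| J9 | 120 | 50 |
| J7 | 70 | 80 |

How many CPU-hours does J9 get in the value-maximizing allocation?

40

Highest throughput per CPU-hour first: J25 200 > J16 130 > J9 120 > J7 70 > J11 30.
Give J25 80 to hit its cap of 80 → 125 left.
J16: +85 to 85 (cap) → 40 left.
J9 has room for 50 but only 40 remain, so it gets 40.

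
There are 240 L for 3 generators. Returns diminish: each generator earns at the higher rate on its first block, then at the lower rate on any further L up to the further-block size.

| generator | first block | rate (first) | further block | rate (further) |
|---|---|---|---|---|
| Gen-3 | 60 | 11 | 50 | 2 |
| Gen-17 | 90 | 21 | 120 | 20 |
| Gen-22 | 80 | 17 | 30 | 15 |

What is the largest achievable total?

Rank every tier by rate: Gen-17/tier1 21 > Gen-17/tier2 20 > Gen-22/tier1 17 > Gen-22/tier2 15 > Gen-3/tier1 11 > Gen-3/tier2 2.
Gen-17/tier1 (21): +90 — 150 left.
Gen-17/tier2 (20): +120 — 30 left.
30 remain; put them into Gen-22 tier1 at 17.
Total = 21×90 + 20×120 + 17×30 = 4800.

4800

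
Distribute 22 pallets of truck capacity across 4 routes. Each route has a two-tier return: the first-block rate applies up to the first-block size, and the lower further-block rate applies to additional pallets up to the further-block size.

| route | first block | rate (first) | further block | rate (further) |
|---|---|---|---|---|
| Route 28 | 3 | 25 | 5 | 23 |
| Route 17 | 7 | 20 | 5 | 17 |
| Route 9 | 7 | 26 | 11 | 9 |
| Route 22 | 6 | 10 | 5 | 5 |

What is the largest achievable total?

Treat each block as its own option and order by rate: Route 9/first 26 > Route 28/first 25 > Route 28/second 23 > Route 17/first 20 > Route 17/second 17 > Route 22/first 10 > Route 9/second 9 > Route 22/second 5.
Route 9 first at 26: fill all 7 → 15 left.
Route 28/first (25): +3 → 12 left.
Route 28 second at 23: fill all 5 → 7 left.
Route 17 first at 20: fill all 7 → 0 left.
Total = 26×7 + 25×3 + 23×5 + 20×7 = 512.

512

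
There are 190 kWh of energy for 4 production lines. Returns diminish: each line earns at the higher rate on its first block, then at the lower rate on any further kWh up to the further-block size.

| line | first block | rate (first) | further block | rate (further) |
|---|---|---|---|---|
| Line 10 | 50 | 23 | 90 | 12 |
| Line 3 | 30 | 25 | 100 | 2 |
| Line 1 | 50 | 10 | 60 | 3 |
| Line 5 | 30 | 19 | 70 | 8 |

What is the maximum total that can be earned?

3430

Treat each block as its own option and order by rate: Line 3/tier1 25 > Line 10/tier1 23 > Line 5/tier1 19 > Line 10/tier2 12 > Line 1/tier1 10 > Line 5/tier2 8 > Line 1/tier2 3 > Line 3/tier2 2.
Fill Line 3 tier1 block (30 at 25) ; 160 left.
Line 10 tier1 at 23: fill all 50 ; 110 left.
Line 5 tier1 at 19: fill all 30 ; 80 left.
Line 10/tier2: +80 of 90 at 12; pool empty.
Total = 25×30 + 23×50 + 19×30 + 12×80 = 3430.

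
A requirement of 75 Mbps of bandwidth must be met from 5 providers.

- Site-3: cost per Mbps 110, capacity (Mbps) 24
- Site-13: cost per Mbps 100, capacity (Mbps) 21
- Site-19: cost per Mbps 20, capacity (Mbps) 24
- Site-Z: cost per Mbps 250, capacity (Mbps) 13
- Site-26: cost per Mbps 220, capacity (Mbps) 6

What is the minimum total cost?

Cheapest first:
Site-19 (20): use full 24 ; 51 Mbps to go.
Take 21 from Site-13 at 100 ; need 30 more.
Take 24 from Site-3 at 110 ; need 6 more.
Site-26 at 220: take all 6 Mbps ; 0 still needed.
Site-Z: unused.
Cost = 24×20 + 21×100 + 24×110 + 6×220 = 6540.

6540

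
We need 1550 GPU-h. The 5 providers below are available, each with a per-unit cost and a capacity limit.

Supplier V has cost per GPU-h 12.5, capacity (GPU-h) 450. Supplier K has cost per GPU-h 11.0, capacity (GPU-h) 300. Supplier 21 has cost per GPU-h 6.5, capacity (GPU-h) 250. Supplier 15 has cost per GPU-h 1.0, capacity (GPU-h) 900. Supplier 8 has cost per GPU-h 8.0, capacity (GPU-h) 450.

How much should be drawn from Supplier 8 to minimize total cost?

Use providers in increasing cost order.
Take 900 from Supplier 15 at 1.0 ; need 650 more.
Take 250 from Supplier 21 at 6.5 ; need 400 more.
Supplier 8 (8.0): take the remaining 400 ; done.
Supplier K, Supplier V: unused.

400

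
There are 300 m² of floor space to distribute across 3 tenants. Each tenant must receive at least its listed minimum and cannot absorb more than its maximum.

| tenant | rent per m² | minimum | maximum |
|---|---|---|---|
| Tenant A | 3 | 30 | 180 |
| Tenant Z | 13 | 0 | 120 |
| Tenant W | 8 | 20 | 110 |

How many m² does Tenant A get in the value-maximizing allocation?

Meeting every minimum uses 30+0+20 = 50 m², leaving 250.
Order the tenants by rent per m²: Tenant Z 13 > Tenant W 8 > Tenant A 3.
Tenant Z: +120 to 120 (cap) ; 130 left.
Tenant W: +90 to 110 (cap) ; 40 left.
Tenant A: +40 (room for 150) → 70. Pool exhausted.

70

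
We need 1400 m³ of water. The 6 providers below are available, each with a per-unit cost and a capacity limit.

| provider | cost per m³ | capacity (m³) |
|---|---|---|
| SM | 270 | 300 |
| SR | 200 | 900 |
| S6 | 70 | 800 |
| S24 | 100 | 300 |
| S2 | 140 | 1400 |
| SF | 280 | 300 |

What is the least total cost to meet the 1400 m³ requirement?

128000

Use providers in increasing cost order.
Take 800 from S6 at 70 — need 600 more.
S24 (100): use full 300 — 300 m³ to go.
Take 300 from S2 at 140 to finish.
SR, SM, SF: unused.
Cost = 800×70 + 300×100 + 300×140 = 128000.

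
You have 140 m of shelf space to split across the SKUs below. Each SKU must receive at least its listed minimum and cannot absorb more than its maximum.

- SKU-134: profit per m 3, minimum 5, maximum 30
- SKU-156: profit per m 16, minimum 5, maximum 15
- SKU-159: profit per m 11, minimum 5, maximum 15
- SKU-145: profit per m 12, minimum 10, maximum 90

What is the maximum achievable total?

1545

Meeting every minimum uses 5+5+5+10 = 25 m, leaving 115.
Order the SKUs by profit per m: SKU-156 16 > SKU-145 12 > SKU-159 11 > SKU-134 3.
SKU-156 takes 10 more to reach its cap of 15 ; 105 left.
Give SKU-145 80 more to hit its cap of 90 ; 25 left.
SKU-159 takes 10 more to reach its cap of 15 ; 15 left.
SKU-134 has room for 25 more but only 15 remain, so it gets 20.
Total = 3×20 + 16×15 + 11×15 + 12×90 = 1545.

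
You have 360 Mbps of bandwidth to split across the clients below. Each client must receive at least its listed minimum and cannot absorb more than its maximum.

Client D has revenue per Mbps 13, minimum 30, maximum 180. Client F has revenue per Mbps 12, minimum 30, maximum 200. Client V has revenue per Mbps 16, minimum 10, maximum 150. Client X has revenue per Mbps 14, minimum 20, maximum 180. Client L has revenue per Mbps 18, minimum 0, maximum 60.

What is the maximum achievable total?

5490

Meeting every minimum uses 30+30+10+20+0 = 90 Mbps, leaving 270.
Rank by revenue per Mbps: Client L 18 > Client V 16 > Client X 14 > Client D 13 > Client F 12.
Give Client L 60 more to hit its cap of 60 — 210 left.
Client V: +140 to 150 (cap) — 70 left.
Only 70 left; Client X takes them to reach 90.
Total = 13×30 + 12×30 + 16×150 + 14×90 + 18×60 = 5490.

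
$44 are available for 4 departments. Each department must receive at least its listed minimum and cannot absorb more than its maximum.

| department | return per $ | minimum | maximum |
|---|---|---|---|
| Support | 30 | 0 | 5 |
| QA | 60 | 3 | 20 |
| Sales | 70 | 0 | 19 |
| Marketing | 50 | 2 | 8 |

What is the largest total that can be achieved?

Meeting every minimum uses 0+3+0+2 = 5 $, leaving 39.
Rank by return per $: Sales 70 > QA 60 > Marketing 50 > Support 30.
Sales: +19 to 19 (cap) ; 20 left.
Give QA 17 more to hit its cap of 20 ; 3 left.
Only 3 left; Marketing takes them to reach 5.
Total = 60×20 + 70×19 + 50×5 = 2780.

2780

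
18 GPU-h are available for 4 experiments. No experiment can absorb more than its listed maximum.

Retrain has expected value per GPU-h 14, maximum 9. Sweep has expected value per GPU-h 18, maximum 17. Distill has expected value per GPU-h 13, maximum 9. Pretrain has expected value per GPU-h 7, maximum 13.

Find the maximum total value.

Highest expected value per GPU-h first: Sweep 18 > Retrain 14 > Distill 13 > Pretrain 7.
Sweep: +17 to 17 (cap) → 1 left.
Only 1 left; Retrain takes them to reach 1.
Total = 14×1 + 18×17 = 320.

320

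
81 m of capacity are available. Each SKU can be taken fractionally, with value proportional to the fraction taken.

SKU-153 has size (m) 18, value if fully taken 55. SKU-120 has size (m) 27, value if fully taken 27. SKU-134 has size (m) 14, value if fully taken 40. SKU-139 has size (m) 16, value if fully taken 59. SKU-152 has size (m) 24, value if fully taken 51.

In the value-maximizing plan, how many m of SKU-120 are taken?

Sort by value density: SKU-139 59/16≈3.69, SKU-153 55/18≈3.06, SKU-134 40/14≈2.86, SKU-152 51/24≈2.12, SKU-120 27/27≈1.
Take all of SKU-139 (16 m, value 59) ; 65 m left.
All 18 m of SKU-153 fit (value 55) ; 47 remain.
All 14 m of SKU-134 fit (value 40) ; 33 remain.
All 24 m of SKU-152 fit (value 51) ; 9 remain.
Only 9 m remain; take 9/27 of SKU-120 for value 27×9/27 = 9.

9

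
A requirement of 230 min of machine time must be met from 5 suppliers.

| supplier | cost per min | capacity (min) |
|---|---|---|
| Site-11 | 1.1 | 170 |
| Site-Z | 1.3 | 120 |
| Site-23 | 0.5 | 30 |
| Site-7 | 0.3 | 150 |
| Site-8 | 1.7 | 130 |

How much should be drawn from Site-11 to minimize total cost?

50

Fill from the cheapest supplier first.
Site-7 (0.3): use full 150 → 80 min to go.
Site-23 at 0.5: take all 30 min → 50 still needed.
Site-11 at 1.1: take 50 of its 170 → requirement met.
Site-Z, Site-8: unused.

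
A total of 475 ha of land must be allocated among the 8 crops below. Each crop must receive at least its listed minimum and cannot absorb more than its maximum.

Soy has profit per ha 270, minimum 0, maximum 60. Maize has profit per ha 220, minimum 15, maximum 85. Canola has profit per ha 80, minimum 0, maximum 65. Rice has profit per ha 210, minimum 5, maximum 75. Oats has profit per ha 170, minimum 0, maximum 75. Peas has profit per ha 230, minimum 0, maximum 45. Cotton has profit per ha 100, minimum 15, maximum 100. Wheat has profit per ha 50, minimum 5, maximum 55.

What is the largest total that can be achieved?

Meeting every minimum uses 0+15+0+5+0+0+15+5 = 40 ha, leaving 435.
Highest profit per ha first: Soy 270 > Peas 230 > Maize 220 > Rice 210 > Oats 170 > Cotton 100 > Canola 80 > Wheat 50.
Give Soy 60 more to hit its cap of 60 ; 375 left.
Give Peas 45 more to hit its cap of 45 ; 330 left.
Maize: +70 to 85 (cap) ; 260 left.
Rice takes 70 more to reach its cap of 75 ; 190 left.
Give Oats 75 more to hit its cap of 75 ; 115 left.
Give Cotton 85 more to hit its cap of 100 ; 30 left.
Canola has room for 65 more but only 30 remain, so it gets 30.
Total = 270×60 + 220×85 + 80×30 + 210×75 + 170×75 + 230×45 + 100×100 + 50×5 = 86400.

86400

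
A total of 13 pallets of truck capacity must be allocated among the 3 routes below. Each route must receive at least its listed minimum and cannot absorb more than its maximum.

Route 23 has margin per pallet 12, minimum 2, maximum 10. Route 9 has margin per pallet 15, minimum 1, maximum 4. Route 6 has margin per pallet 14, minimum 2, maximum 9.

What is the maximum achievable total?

182

Meeting every minimum uses 2+1+2 = 5 pallets, leaving 8.
Highest margin per pallet first: Route 9 15 > Route 6 14 > Route 23 12.
Route 9 takes 3 more to reach its cap of 4 ; 5 left.
Route 6: +5 (room for 7) → 7. Pool exhausted.
Total = 12×2 + 15×4 + 14×7 = 182.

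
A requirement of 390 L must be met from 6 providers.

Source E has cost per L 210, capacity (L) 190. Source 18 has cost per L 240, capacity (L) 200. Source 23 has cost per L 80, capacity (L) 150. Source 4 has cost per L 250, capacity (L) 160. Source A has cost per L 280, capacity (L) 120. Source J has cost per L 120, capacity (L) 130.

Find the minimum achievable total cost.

Fill from the cheapest provider first.
Source 23 at 80: take all 150 L → 240 still needed.
Take 130 from Source J at 120 → need 110 more.
Source E (210): take the remaining 110 → done.
Source 18, Source 4, Source A: unused.
Cost = 150×80 + 130×120 + 110×210 = 50700.

50700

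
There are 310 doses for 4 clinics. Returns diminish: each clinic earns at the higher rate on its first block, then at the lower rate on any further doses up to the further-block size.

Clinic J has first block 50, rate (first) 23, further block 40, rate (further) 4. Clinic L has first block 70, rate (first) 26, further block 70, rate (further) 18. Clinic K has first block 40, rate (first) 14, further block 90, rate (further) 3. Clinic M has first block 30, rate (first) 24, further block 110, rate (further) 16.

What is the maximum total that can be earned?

Treat each block as its own option and order by rate: Clinic L/T1 26 > Clinic M/T1 24 > Clinic J/T1 23 > Clinic L/T2 18 > Clinic M/T2 16 > Clinic K/T1 14 > Clinic J/T2 4 > Clinic K/T2 3.
Fill Clinic L T1 block (70 at 26) — 240 left.
Clinic M/T1 (24): +30 — 210 left.
Clinic J/T1 (23): +50 — 160 left.
Clinic L T2 at 18: fill all 70 — 90 left.
Clinic M T2 at 16: only 90 left, fill 90.
Total = 26×70 + 24×30 + 23×50 + 18×70 + 16×90 = 6390.

6390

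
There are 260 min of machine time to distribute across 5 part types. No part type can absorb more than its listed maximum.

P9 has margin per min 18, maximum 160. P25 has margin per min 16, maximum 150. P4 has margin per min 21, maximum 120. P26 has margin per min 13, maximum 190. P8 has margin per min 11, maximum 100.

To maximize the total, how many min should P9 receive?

140

Highest margin per min first: P4 21 > P9 18 > P25 16 > P26 13 > P8 11.
P4 takes 120 to reach its cap of 120 ; 140 left.
P9 has room for 160 but only 140 remain, so it gets 140.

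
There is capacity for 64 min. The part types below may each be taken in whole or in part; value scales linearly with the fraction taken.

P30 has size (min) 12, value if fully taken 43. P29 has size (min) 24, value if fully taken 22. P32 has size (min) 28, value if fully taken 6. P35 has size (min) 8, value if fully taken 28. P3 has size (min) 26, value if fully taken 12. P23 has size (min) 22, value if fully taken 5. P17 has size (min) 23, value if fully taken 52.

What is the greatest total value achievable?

Sort by value density: P30 43/12≈3.58, P35 28/8≈3.5, P17 52/23≈2.26, P29 22/24≈0.917, P3 12/26≈0.462, P23 5/22≈0.227, P32 6/28≈0.214.
Take all of P30 (12 min, value 43) — 52 min left.
P35: take in full, 8 min for value 28 — 44 left.
Take all of P17 (23 min, value 52) — 21 min left.
21 min left: a 21/24 share of P29 gives 22×21/24 = 19.25.
Total value = 142.25.

142.25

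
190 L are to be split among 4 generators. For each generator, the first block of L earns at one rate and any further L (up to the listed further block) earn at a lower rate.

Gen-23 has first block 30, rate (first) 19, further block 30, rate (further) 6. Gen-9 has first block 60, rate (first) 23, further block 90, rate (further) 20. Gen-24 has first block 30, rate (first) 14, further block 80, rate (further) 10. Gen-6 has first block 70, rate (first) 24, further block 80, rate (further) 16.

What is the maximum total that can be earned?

Treat each block as its own option and order by rate: Gen-6/tier1 24 > Gen-9/tier1 23 > Gen-9/tier2 20 > Gen-23/tier1 19 > Gen-6/tier2 16 > Gen-24/tier1 14 > Gen-24/tier2 10 > Gen-23/tier2 6.
Gen-6 tier1 at 24: fill all 70 → 120 left.
Fill Gen-9 tier1 block (60 at 23) → 60 left.
60 remain; put them into Gen-9 tier2 at 20.
Total = 24×70 + 23×60 + 20×60 = 4260.

4260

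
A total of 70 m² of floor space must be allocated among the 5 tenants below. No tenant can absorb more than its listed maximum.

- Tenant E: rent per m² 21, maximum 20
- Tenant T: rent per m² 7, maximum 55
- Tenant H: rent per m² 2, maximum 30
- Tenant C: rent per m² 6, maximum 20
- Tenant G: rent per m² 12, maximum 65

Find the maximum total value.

Highest rent per m² first: Tenant E 21 > Tenant G 12 > Tenant T 7 > Tenant C 6 > Tenant H 2.
Tenant E takes 20 to reach its cap of 20 ; 50 left.
Tenant G has room for 65 but only 50 remain, so it gets 50.
Total = 21×20 + 12×50 = 1020.

1020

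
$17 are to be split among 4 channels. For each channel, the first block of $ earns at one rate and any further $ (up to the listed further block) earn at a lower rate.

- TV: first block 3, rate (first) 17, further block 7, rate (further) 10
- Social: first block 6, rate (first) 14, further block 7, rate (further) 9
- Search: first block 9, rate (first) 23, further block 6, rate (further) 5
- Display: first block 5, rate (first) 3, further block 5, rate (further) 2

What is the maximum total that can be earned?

328

Order all 8 blocks by rate: Search/first 23 > TV/first 17 > Social/first 14 > TV/second 10 > Social/second 9 > Search/second 5 > Display/first 3 > Display/second 2.
Fill Search first block (9 at 23) → 8 left.
Fill TV first block (3 at 17) → 5 left.
Social/first: +5 of 6 at 14; pool empty.
Total = 23×9 + 17×3 + 14×5 = 328.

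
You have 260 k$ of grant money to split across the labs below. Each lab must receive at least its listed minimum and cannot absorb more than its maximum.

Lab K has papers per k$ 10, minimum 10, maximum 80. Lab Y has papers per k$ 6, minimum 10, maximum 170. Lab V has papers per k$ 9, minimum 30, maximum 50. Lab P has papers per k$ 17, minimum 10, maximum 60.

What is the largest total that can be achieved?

2690

Meeting every minimum uses 10+10+30+10 = 60 k$, leaving 200.
Order the labs by papers per k$: Lab P 17 > Lab K 10 > Lab V 9 > Lab Y 6.
Lab P takes 50 more to reach its cap of 60 → 150 left.
Give Lab K 70 more to hit its cap of 80 → 80 left.
Give Lab V 20 more to hit its cap of 50 → 60 left.
Lab Y has room for 160 more but only 60 remain, so it gets 70.
Total = 10×80 + 6×70 + 9×50 + 17×60 = 2690.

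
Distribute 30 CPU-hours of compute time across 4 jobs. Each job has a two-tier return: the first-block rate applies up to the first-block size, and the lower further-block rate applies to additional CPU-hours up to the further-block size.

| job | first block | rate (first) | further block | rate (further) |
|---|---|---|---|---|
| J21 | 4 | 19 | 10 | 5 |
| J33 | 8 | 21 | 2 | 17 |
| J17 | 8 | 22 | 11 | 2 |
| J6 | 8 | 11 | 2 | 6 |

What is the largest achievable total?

Order all 8 blocks by rate: J17/T1 22 > J33/T1 21 > J21/T1 19 > J33/T2 17 > J6/T1 11 > J6/T2 6 > J21/T2 5 > J17/T2 2.
J17 T1 at 22: fill all 8 → 22 left.
Fill J33 T1 block (8 at 21) → 14 left.
Fill J21 T1 block (4 at 19) → 10 left.
J33 T2 at 17: fill all 2 → 8 left.
Fill J6 T1 block (8 at 11) → 0 left.
Total = 22×8 + 21×8 + 19×4 + 17×2 + 11×8 = 542.

542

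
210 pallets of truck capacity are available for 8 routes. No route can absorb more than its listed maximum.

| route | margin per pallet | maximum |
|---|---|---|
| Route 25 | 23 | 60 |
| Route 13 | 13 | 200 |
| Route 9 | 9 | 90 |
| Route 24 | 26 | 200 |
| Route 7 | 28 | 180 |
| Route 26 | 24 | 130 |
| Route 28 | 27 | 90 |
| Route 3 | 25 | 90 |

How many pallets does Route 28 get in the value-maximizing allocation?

Order the routes by margin per pallet: Route 7 28 > Route 28 27 > Route 24 26 > Route 3 25 > Route 26 24 > Route 25 23 > Route 13 13 > Route 9 9.
Route 7: +180 to 180 (cap) ; 30 left.
Route 28 has room for 90 but only 30 remain, so it gets 30.

30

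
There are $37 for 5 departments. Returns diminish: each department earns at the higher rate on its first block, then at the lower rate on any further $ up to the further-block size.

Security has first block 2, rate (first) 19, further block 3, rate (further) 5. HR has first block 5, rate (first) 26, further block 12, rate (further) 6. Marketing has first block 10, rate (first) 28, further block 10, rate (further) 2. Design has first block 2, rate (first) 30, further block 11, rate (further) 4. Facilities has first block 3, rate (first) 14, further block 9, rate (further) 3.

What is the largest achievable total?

637

Order all 10 blocks by rate: Design/T1 30 > Marketing/T1 28 > HR/T1 26 > Security/T1 19 > Facilities/T1 14 > HR/T2 6 > Security/T2 5 > Design/T2 4 > Facilities/T2 3 > Marketing/T2 2.
Design/T1 (30): +2 → 35 left.
Marketing/T1 (28): +10 → 25 left.
Fill HR T1 block (5 at 26) → 20 left.
Security/T1 (19): +2 → 18 left.
Facilities/T1 (14): +3 → 15 left.
HR T2 at 6: fill all 12 → 3 left.
Security/T2 (5): +3 → 0 left.
Total = 30×2 + 28×10 + 26×5 + 19×2 + 14×3 + 6×12 + 5×3 = 637.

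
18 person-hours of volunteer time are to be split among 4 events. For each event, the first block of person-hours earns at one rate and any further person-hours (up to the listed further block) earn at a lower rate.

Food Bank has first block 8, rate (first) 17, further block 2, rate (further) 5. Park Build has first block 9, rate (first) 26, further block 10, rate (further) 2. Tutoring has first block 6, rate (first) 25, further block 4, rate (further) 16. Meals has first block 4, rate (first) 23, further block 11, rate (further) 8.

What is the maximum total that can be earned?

Rank every tier by rate: Park Build/tier1 26 > Tutoring/tier1 25 > Meals/tier1 23 > Food Bank/tier1 17 > Tutoring/tier2 16 > Meals/tier2 8 > Food Bank/tier2 5 > Park Build/tier2 2.
Park Build tier1 at 26: fill all 9 ; 9 left.
Tutoring/tier1 (25): +6 ; 3 left.
Meals/tier1: +3 of 4 at 23; pool empty.
Total = 26×9 + 25×6 + 23×3 = 453.

453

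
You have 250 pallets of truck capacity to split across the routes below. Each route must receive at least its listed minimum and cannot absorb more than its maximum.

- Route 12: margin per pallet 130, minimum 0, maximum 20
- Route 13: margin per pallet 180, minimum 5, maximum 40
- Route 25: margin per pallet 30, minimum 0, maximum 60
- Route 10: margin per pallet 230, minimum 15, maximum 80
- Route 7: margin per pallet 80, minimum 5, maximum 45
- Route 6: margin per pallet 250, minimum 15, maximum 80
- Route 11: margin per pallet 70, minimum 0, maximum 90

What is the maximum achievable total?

50600

Meeting every minimum uses 0+5+0+15+5+15+0 = 40 pallets, leaving 210.
Order the routes by margin per pallet: Route 6 250 > Route 10 230 > Route 13 180 > Route 12 130 > Route 7 80 > Route 11 70 > Route 25 30.
Route 6 takes 65 more to reach its cap of 80 → 145 left.
Route 10 takes 65 more to reach its cap of 80 → 80 left.
Route 13: +35 to 40 (cap) → 45 left.
Route 12 takes 20 more to reach its cap of 20 → 25 left.
Route 7 has room for 40 more but only 25 remain, so it gets 30.
Total = 130×20 + 180×40 + 230×80 + 80×30 + 250×80 = 50600.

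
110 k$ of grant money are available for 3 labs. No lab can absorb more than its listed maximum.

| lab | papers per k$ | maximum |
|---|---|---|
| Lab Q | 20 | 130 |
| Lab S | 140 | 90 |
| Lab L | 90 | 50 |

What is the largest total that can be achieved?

Rank by papers per k$: Lab S 140 > Lab L 90 > Lab Q 20.
Give Lab S 90 to hit its cap of 90 → 20 left.
Lab L: +20 (room for 50) → 20. Pool exhausted.
Total = 140×90 + 90×20 = 14400.

14400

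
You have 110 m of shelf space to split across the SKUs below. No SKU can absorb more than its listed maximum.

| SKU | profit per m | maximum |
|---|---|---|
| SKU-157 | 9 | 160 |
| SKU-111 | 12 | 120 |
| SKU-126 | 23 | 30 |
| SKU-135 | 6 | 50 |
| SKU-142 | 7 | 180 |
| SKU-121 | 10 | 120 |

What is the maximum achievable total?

Rank by profit per m: SKU-126 23 > SKU-111 12 > SKU-121 10 > SKU-157 9 > SKU-142 7 > SKU-135 6.
SKU-126 takes 30 to reach its cap of 30 ; 80 left.
Only 80 left; SKU-111 takes them to reach 80.
Total = 12×80 + 23×30 = 1650.

1650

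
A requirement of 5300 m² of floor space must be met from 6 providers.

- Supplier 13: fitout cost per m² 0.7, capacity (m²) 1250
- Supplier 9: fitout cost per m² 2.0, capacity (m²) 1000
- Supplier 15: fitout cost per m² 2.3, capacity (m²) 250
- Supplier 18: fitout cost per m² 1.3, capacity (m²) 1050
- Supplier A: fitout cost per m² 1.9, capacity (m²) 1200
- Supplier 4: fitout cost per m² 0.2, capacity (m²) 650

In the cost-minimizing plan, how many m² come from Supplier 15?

150

Cheapest first:
Supplier 4 (0.2): use full 650 ; 4650 m² to go.
Supplier 13 (0.7): use full 1250 ; 3400 m² to go.
Take 1050 from Supplier 18 at 1.3 ; need 2350 more.
Take 1200 from Supplier A at 1.9 ; need 1150 more.
Take 1000 from Supplier 9 at 2.0 ; need 150 more.
Take 150 from Supplier 15 at 2.3 to finish.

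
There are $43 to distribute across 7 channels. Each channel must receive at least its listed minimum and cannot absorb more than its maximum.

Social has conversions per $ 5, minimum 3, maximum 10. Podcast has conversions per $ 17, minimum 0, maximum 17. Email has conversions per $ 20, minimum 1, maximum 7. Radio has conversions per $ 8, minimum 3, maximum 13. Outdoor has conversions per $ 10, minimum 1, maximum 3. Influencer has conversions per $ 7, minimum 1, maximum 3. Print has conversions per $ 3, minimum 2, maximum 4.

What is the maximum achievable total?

Meeting every minimum uses 3+0+1+3+1+1+2 = 11 $, leaving 32.
Highest conversions per $ first: Email 20 > Podcast 17 > Outdoor 10 > Radio 8 > Influencer 7 > Social 5 > Print 3.
Give Email 6 more to hit its cap of 7 — 26 left.
Give Podcast 17 more to hit its cap of 17 — 9 left.
Outdoor takes 2 more to reach its cap of 3 — 7 left.
Radio: +7 (room for 10) → 10. Pool exhausted.
Total = 5×3 + 17×17 + 20×7 + 8×10 + 10×3 + 7×1 + 3×2 = 567.

567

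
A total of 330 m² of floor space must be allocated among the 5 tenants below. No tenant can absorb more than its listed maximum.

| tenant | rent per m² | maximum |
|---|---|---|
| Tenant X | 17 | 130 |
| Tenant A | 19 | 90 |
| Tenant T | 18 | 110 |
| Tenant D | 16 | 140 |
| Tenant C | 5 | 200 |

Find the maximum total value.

Order the tenants by rent per m²: Tenant A 19 > Tenant T 18 > Tenant X 17 > Tenant D 16 > Tenant C 5.
Give Tenant A 90 to hit its cap of 90 — 240 left.
Give Tenant T 110 to hit its cap of 110 — 130 left.
Give Tenant X 130 to hit its cap of 130 — 0 left.
Total = 17×130 + 19×90 + 18×110 = 5900.

5900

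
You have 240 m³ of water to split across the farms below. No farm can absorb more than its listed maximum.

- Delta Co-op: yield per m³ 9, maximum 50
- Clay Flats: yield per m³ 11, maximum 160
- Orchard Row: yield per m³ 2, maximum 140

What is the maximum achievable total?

Order the farms by yield per m³: Clay Flats 11 > Delta Co-op 9 > Orchard Row 2.
Give Clay Flats 160 to hit its cap of 160 — 80 left.
Delta Co-op takes 50 to reach its cap of 50 — 30 left.
Orchard Row: +30 (room for 140) → 30. Pool exhausted.
Total = 9×50 + 11×160 + 2×30 = 2270.

2270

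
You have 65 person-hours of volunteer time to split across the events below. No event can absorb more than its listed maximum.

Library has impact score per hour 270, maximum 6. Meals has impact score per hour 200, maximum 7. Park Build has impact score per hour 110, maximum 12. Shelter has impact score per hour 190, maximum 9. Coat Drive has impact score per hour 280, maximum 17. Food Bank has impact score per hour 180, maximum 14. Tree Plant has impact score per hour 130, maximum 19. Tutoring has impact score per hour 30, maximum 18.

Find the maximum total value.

Rank by impact score per hour: Coat Drive 280 > Library 270 > Meals 200 > Shelter 190 > Food Bank 180 > Tree Plant 130 > Park Build 110 > Tutoring 30.
Coat Drive takes 17 to reach its cap of 17 — 48 left.
Give Library 6 to hit its cap of 6 — 42 left.
Meals takes 7 to reach its cap of 7 — 35 left.
Shelter takes 9 to reach its cap of 9 — 26 left.
Food Bank: +14 to 14 (cap) — 12 left.
Tree Plant: +12 (room for 19) → 12. Pool exhausted.
Total = 270×6 + 200×7 + 190×9 + 280×17 + 180×14 + 130×12 = 13570.

13570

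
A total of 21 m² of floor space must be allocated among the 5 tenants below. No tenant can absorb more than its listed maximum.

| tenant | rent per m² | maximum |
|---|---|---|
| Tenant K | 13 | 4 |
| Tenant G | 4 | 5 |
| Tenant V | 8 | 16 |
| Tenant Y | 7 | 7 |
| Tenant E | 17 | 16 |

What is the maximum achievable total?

332

Rank by rent per m²: Tenant E 17 > Tenant K 13 > Tenant V 8 > Tenant Y 7 > Tenant G 4.
Tenant E: +16 to 16 (cap) → 5 left.
Tenant K takes 4 to reach its cap of 4 → 1 left.
Tenant V has room for 16 but only 1 remain, so it gets 1.
Total = 13×4 + 8×1 + 17×16 = 332.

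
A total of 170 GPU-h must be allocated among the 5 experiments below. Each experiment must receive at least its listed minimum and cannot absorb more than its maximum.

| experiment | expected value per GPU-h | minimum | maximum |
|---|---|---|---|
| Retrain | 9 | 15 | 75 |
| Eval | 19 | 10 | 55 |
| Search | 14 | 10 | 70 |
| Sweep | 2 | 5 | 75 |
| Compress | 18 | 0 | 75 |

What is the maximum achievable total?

2820

Meeting every minimum uses 15+10+10+5+0 = 40 GPU-h, leaving 130.
Rank by expected value per GPU-h: Eval 19 > Compress 18 > Search 14 > Retrain 9 > Sweep 2.
Give Eval 45 more to hit its cap of 55 ; 85 left.
Compress: +75 to 75 (cap) ; 10 left.
Search has room for 60 more but only 10 remain, so it gets 20.
Total = 9×15 + 19×55 + 14×20 + 2×5 + 18×75 = 2820.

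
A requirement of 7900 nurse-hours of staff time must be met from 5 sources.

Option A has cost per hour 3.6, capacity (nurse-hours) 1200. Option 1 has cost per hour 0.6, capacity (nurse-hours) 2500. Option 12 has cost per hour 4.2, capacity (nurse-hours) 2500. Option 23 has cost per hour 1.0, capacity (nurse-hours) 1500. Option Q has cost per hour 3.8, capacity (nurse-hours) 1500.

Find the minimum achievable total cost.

18060

Cheapest first:
Option 1 at 0.6: take all 2500 nurse-hours → 5400 still needed.
Option 23 (1.0): use full 1500 → 3900 nurse-hours to go.
Option A (3.6): use full 1200 → 2700 nurse-hours to go.
Option Q (3.8): use full 1500 → 1200 nurse-hours to go.
Option 12 at 4.2: take 1200 of its 2500 → requirement met.
Cost = 2500×0.6 + 1500×1.0 + 1200×3.6 + 1500×3.8 + 1200×4.2 = 18060.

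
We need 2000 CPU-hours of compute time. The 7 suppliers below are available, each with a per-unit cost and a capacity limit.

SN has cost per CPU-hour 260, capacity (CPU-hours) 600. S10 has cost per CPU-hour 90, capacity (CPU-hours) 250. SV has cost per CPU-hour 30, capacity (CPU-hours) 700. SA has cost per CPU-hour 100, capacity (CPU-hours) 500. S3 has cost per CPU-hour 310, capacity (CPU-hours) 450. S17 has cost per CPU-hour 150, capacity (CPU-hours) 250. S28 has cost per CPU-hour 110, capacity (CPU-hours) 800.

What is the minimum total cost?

154000

Fill from the cheapest supplier first.
Take 700 from SV at 30 → need 1300 more.
S10 at 90: take all 250 CPU-hours → 1050 still needed.
SA at 100: take all 500 CPU-hours → 550 still needed.
S28 (110): take the remaining 550 → done.
S17, SN, S3: unused.
Cost = 700×30 + 250×90 + 500×100 + 550×110 = 154000.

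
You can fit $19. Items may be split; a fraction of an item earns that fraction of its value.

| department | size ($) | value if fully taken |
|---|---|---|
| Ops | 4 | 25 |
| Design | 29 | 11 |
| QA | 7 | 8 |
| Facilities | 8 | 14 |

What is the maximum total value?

Rank by value-to-size ratio: Ops 25/4≈6.25, Facilities 14/8≈1.75, QA 8/7≈1.14, Design 11/29≈0.379.
All 4 $ of Ops fit (value 25) → 15 remain.
Facilities: take in full, 8 $ for value 14 → 7 left.
QA: take in full, 7 $ for value 8 → 0 left.
Total value = 47.

47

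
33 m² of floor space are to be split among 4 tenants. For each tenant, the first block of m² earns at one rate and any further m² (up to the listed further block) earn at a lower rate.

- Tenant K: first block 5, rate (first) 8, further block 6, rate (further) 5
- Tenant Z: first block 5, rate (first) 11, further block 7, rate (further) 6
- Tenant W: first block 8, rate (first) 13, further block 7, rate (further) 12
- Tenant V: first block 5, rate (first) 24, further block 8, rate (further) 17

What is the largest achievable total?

Order all 8 blocks by rate: Tenant V/first 24 > Tenant V/second 17 > Tenant W/first 13 > Tenant W/second 12 > Tenant Z/first 11 > Tenant K/first 8 > Tenant Z/second 6 > Tenant K/second 5.
Fill Tenant V first block (5 at 24) → 28 left.
Fill Tenant V second block (8 at 17) → 20 left.
Tenant W first at 13: fill all 8 → 12 left.
Tenant W second at 12: fill all 7 → 5 left.
Tenant Z/first (11): +5 → 0 left.
Total = 24×5 + 17×8 + 13×8 + 12×7 + 11×5 = 499.

499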